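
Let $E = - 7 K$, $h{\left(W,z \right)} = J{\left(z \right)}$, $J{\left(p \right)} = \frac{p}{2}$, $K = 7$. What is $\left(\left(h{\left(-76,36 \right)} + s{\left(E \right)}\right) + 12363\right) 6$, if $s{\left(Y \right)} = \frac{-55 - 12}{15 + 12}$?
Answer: $\frac{668440}{9} \approx 74271.0$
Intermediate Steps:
$J{\left(p \right)} = \frac{p}{2}$ ($J{\left(p \right)} = p \frac{1}{2} = \frac{p}{2}$)
$h{\left(W,z \right)} = \frac{z}{2}$
$E = -49$ ($E = \left(-7\right) 7 = -49$)
$s{\left(Y \right)} = - \frac{67}{27}$
$\left(\left(h{\left(-76,36 \right)} + s{\left(E \right)}\right) + 12363\right) 6 = \left(\left(\frac{1}{2} \cdot 36 - \frac{67}{27}\right) + 12363\right) 6 = \left(\left(18 - \frac{67}{27}\right) + 12363\right) 6 = \left(\frac{419}{27} + 12363\right) 6 = \frac{334220}{27} \cdot 6 = \frac{668440}{9}$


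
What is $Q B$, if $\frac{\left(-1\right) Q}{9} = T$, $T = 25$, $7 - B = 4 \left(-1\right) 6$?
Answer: $-6975$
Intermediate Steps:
$B = 31$ ($B = 7 - 4 \left(-1\right) 6 = 7 - \left(-4\right) 6 = 7 - -24 = 7 + 24 = 31$)
$Q = -225$ ($Q = \left(-9\right) 25 = -225$)
$Q B = \left(-225\right) 31 = -6975$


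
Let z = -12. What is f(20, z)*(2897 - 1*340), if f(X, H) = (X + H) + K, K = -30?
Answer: -56254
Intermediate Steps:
f(X, H) = -30 + H + X (f(X, H) = (X + H) - 30 = (H + X) - 30 = -30 + H + X)
f(20, z)*(2897 - 1*340) = (-30 - 12 + 20)*(2897 - 1*340) = -22*(2897 - 340) = -22*2557 = -56254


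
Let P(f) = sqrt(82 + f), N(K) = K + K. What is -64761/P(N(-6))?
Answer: -64761*sqrt(70)/70 ≈ -7740.4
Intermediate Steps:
N(K) = 2*K
-64761/P(N(-6)) = -64761/sqrt(82 + 2*(-6)) = -64761/sqrt(82 - 12) = -64761*sqrt(70)/70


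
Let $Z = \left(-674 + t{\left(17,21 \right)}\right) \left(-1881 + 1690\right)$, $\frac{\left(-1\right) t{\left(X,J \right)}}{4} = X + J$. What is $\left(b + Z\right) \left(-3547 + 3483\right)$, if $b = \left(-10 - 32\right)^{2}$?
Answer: $-10209920$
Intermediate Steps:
$t{\left(X,J \right)} = - 4 J - 4 X$ ($t{\left(X,J \right)} = - 4 \left(X + J\right) = - 4 \left(J + X\right) = - 4 J - 4 X$)
$Z = 157766$ ($Z = \left(-674 - 152\right) \left(-1881 + 1690\right) = \left(-674 - 152\right) \left(-191\right) = \left(-826\right) \left(-191\right) = 157766$)
$b = 1764$ ($b = \left(-42\right)^{2} = 1764$)
$\left(b + Z\right) \left(-3547 + 3483\right) = \left(1764 + 157766\right) \left(-3547 + 3483\right) = 159530 \left(-64\right) = -10209920$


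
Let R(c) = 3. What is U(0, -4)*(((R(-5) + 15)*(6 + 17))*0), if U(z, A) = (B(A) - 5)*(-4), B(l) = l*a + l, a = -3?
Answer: 0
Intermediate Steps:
B(l) = -2*l (B(l) = l*(-3) + l = -3*l + l = -2*l)
U(z, A) = 20 + 8*A (U(z, A) = (-2*A - 5)*(-4) = (-5 - 2*A)*(-4) = 20 + 8*A)
U(0, -4)*(((R(-5) + 15)*(6 + 17))*0) = (20 + 8*(-4))*(((3 + 15)*(6 + 17))*0) = (20 - 32)*((18*23)*0) = -4968*0 = -12*0 = 0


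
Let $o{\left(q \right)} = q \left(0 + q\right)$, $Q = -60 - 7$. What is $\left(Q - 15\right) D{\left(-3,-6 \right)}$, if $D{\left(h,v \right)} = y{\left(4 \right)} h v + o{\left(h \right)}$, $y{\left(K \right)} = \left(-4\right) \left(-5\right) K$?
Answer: $-118818$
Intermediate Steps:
$y{\left(K \right)} = 20 K$
$Q = -67$ ($Q = -60 - 7 = -67$)
$o{\left(q \right)} = q^{2}$ ($o{\left(q \right)} = q q = q^{2}$)
$D{\left(h,v \right)} = h^{2} + 80 h v$ ($D{\left(h,v \right)} = 20 \cdot 4 h v + h^{2} = 80 h v + h^{2} = h^{2} + 80 h v$)
$\left(Q - 15\right) D{\left(-3,-6 \right)} = \left(-67 - 15\right) \left(- 3 \left(-3 + 80 \left(-6\right)\right)\right) = - 82 \left(- 3 \left(-3 - 480\right)\right) = - 82 \left(\left(-3\right) \left(-483\right)\right) = \left(-82\right) 1449 = -118818$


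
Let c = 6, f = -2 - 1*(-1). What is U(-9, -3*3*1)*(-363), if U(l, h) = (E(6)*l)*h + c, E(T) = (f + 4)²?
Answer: -266805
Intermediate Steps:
f = -1 (f = -2 + 1 = -1)
E(T) = 9 (E(T) = (-1 + 4)² = 3² = 9)
U(l, h) = 6 + 9*h*l (U(l, h) = (9*l)*h + 6 = 9*h*l + 6 = 6 + 9*h*l)
U(-9, -3*3*1)*(-363) = (6 + 9*(-3*3*1)*(-9))*(-363) = (6 + 9*(-9*1)*(-9))*(-363) = (6 + 9*(-9)*(-9))*(-363) = (6 + 729)*(-363) = 735*(-363) = -266805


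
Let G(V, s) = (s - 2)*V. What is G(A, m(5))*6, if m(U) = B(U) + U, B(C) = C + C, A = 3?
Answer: 234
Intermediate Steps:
B(C) = 2*C
m(U) = 3*U (m(U) = 2*U + U = 3*U)
G(V, s) = V*(-2 + s) (G(V, s) = (-2 + s)*V = V*(-2 + s))
G(A, m(5))*6 = (3*(-2 + 3*5))*6 = (3*(-2 + 15))*6 = (3*13)*6 = 39*6 = 234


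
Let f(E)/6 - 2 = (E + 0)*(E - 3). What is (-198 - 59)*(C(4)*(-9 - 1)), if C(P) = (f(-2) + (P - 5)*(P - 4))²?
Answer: 13322880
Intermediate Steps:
f(E) = 12 + 6*E*(-3 + E) (f(E) = 12 + 6*((E + 0)*(E - 3)) = 12 + 6*(E*(-3 + E)) = 12 + 6*E*(-3 + E))
C(P) = (72 + (-5 + P)*(-4 + P))² (C(P) = ((12 - 18*(-2) + 6*(-2)²) + (P - 5)*(P - 4))² = ((12 + 36 + 6*4) + (-5 + P)*(-4 + P))² = ((12 + 36 + 24) + (-5 + P)*(-4 + P))² = (72 + (-5 + P)*(-4 + P))²)
(-198 - 59)*(C(4)*(-9 - 1)) = (-198 - 59)*((92 + 4² - 9*4)²*(-9 - 1)) = -257*(92 + 16 - 36)²*(-10) = -257*72²*(-10) = -1332288*(-10) = -257*(-51840) = 13322880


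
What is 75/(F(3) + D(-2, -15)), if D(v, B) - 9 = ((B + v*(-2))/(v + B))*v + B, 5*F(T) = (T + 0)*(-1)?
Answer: -6375/671 ≈ -9.5007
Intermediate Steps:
F(T) = -T/5 (F(T) = ((T + 0)*(-1))/5 = (T*(-1))/5 = (-T)/5 = -T/5)
D(v, B) = 9 + B + v*(B - 2*v)/(B + v) (D(v, B) = 9 + (((B + v*(-2))/(v + B))*v + B) = 9 + (((B - 2*v)/(B + v))*v + B) = 9 + (v*(B - 2*v)/(B + v) + B) = 9 + (B + v*(B - 2*v)/(B + v)) = 9 + B + v*(B - 2*v)/(B + v))
75/(F(3) + D(-2, -15)) = 75/(-⅕*3 + ((-15)² - 2*(-2)² + 9*(-15) + 9*(-2) + 2*(-15)*(-2))/(-15 - 2)) = 75/(-⅗ + (225 - 2*4 - 135 - 18 + 60)/(-17)) = 75/(-⅗ - (225 - 8 - 135 - 18 + 60)/17) = 75/(-⅗ - 1/17*124) = 75/(-⅗ - 124/17) = 75/(-671/85) = 75*(-85/671) = -6375/671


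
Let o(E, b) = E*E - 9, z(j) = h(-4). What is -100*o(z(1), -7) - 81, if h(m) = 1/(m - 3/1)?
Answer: 40031/49 ≈ 816.96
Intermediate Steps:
h(m) = 1/(-3 + m) (h(m) = 1/(m - 3*1) = 1/(m - 3) = 1/(-3 + m))
z(j) = -1/7 (z(j) = 1/(-3 - 4) = 1/(-7) = -1/7)
o(E, b) = -9 + E**2 (o(E, b) = E**2 - 9 = -9 + E**2)
-100*o(z(1), -7) - 81 = -100*(-9 + (-1/7)**2) - 81 = -100*(-9 + 1/49) - 81 = -100*(-440/49) - 81 = 44000/49 - 81 = 40031/49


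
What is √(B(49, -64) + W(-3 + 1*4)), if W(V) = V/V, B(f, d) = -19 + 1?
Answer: I*√17 ≈ 4.1231*I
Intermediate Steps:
B(f, d) = -18
W(V) = 1
√(B(49, -64) + W(-3 + 1*4)) = √(-18 + 1) = √(-17) = I*√17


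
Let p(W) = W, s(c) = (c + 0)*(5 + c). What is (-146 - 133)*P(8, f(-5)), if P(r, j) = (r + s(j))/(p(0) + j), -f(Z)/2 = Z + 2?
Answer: -3441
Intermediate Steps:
f(Z) = -4 - 2*Z (f(Z) = -2*(Z + 2) = -2*(2 + Z) = -4 - 2*Z)
s(c) = c*(5 + c)
P(r, j) = (r + j*(5 + j))/j (P(r, j) = (r + j*(5 + j))/(0 + j) = (r + j*(5 + j))/j)
(-146 - 133)*P(8, f(-5)) = (-146 - 133)*(5 + (-4 - 2*(-5)) + 8/(-4 - 2*(-5))) = -279*(5 + (-4 + 10) + 8/(-4 + 10)) = -279*(5 + 6 + 8/6) = -279*(5 + 6 + 8*(⅙)) = -279*(5 + 6 + 4/3) = -279*37/3 = -3441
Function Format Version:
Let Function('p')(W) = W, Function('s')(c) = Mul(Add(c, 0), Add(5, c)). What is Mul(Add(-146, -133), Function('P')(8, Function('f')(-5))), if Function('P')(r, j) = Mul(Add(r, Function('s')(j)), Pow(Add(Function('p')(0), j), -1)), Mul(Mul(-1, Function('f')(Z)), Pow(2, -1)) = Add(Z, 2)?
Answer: -3441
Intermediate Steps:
Function('f')(Z) = Add(-4, Mul(-2, Z)) (Function('f')(Z) = Mul(-2, Add(Z, 2)) = Mul(-2, Add(2, Z)) = Add(-4, Mul(-2, Z)))
Function('s')(c) = Mul(c, Add(5, c))
Function('P')(r, j) = Mul(Pow(j, -1), Add(r, Mul(j, Add(5, j)))) (Function('P')(r, j) = Mul(Add(r, Mul(j, Add(5, j))), Pow(Add(0, j), -1)) = Mul(Add(r, Mul(j, Add(5, j))), Pow(j, -1)) = Mul(Pow(j, -1), Add(r, Mul(j, Add(5, j)))))
Mul(Add(-146, -133), Function('P')(8, Function('f')(-5))) = Mul(Add(-146, -133), Add(5, Add(-4, Mul(-2, -5)), Mul(8, Pow(Add(-4, Mul(-2, -5)), -1)))) = Mul(-279, Add(5, Add(-4, 10), Mul(8, Pow(Add(-4, 10), -1)))) = Mul(-279, Add(5, 6, Mul(8, Pow(6, -1)))) = Mul(-279, Add(5, 6, Mul(8, Rational(1, 6)))) = Mul(-279, Add(5, 6, Rational(4, 3))) = Mul(-279, Rational(37, 3)) = -3441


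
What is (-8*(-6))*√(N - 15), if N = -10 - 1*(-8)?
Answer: 48*I*√17 ≈ 197.91*I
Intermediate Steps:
N = -2 (N = -10 + 8 = -2)
(-8*(-6))*√(N - 15) = (-8*(-6))*√(-2 - 15) = 48*√(-17) = 48*(I*√17) = 48*I*√17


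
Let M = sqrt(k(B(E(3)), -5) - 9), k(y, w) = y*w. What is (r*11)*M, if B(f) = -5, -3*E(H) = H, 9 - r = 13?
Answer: -176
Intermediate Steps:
r = -4 (r = 9 - 1*13 = 9 - 13 = -4)
E(H) = -H/3
k(y, w) = w*y
M = 4 (M = sqrt(-5*(-5) - 9) = sqrt(25 - 9) = sqrt(16) = 4)
(r*11)*M = -4*11*4 = -44*4 = -176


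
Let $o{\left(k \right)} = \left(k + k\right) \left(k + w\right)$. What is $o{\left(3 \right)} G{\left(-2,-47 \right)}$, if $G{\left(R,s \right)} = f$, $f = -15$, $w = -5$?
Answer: $180$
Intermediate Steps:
$G{\left(R,s \right)} = -15$
$o{\left(k \right)} = 2 k \left(-5 + k\right)$ ($o{\left(k \right)} = \left(k + k\right) \left(k - 5\right) = 2 k \left(-5 + k\right)$)
$o{\left(3 \right)} G{\left(-2,-47 \right)} = 2 \cdot 3 \left(-5 + 3\right) \left(-15\right) = 2 \cdot 3 \left(-2\right) \left(-15\right) = \left(-12\right) \left(-15\right) = 180$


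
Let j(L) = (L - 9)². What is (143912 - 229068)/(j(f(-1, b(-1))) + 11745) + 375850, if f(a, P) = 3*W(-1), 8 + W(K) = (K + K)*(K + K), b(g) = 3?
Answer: 2290011472/6093 ≈ 3.7584e+5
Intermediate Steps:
W(K) = -8 + 4*K² (W(K) = -8 + (K + K)*(K + K) = -8 + (2*K)*(2*K) = -8 + 4*K²)
f(a, P) = -12 (f(a, P) = 3*(-8 + 4*(-1)²) = 3*(-8 + 4*1) = 3*(-8 + 4) = 3*(-4) = -12)
j(L) = (-9 + L)²
(143912 - 229068)/(j(f(-1, b(-1))) + 11745) + 375850 = (143912 - 229068)/((-9 - 12)² + 11745) + 375850 = -85156/((-21)² + 11745) + 375850 = -85156/(441 + 11745) + 375850 = -85156/12186 + 375850 = -85156*1/12186 + 375850 = -42578/6093 + 375850 = 2290011472/6093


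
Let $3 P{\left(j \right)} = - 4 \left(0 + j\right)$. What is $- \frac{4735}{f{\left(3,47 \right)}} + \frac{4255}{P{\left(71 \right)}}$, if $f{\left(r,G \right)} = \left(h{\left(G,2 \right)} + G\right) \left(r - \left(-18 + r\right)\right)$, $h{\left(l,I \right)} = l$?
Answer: $- \frac{1433945}{30033} \approx -47.746$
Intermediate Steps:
$P{\left(j \right)} = - \frac{4 j}{3}$ ($P{\left(j \right)} = \frac{\left(-4\right) \left(0 + j\right)}{3} = \frac{\left(-4\right) j}{3} = - \frac{4 j}{3}$)
$f{\left(r,G \right)} = 36 G$ ($f{\left(r,G \right)} = \left(G + G\right) \left(r - \left(-18 + r\right)\right) = 2 G 18 = 36 G$)
$- \frac{4735}{f{\left(3,47 \right)}} + \frac{4255}{P{\left(71 \right)}} = - \frac{4735}{36 \cdot 47} + \frac{4255}{\left(- \frac{4}{3}\right) 71} = - \frac{4735}{1692} + \frac{4255}{- \frac{284}{3}} = \left(-4735\right) \frac{1}{1692} + 4255 \left(- \frac{3}{284}\right) = - \frac{4735}{1692} - \frac{12765}{284} = - \frac{1433945}{30033}$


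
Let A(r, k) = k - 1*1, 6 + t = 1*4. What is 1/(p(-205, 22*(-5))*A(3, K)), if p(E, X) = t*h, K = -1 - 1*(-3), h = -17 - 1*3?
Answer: 1/40 ≈ 0.025000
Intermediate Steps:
t = -2 (t = -6 + 1*4 = -6 + 4 = -2)
h = -20 (h = -17 - 3 = -20)
K = 2 (K = -1 + 3 = 2)
p(E, X) = 40 (p(E, X) = -2*(-20) = 40)
A(r, k) = -1 + k (A(r, k) = k - 1 = -1 + k)
1/(p(-205, 22*(-5))*A(3, K)) = 1/(40*(-1 + 2)) = 1/(40*1) = 1/40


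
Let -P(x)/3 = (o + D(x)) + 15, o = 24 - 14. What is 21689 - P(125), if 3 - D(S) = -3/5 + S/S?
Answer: 108859/5 ≈ 21772.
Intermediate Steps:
D(S) = 13/5 (D(S) = 3 - (-3/5 + S/S) = 3 - (-3*⅕ + 1) = 3 - (-⅗ + 1) = 3 - 1*⅖ = 3 - ⅖ = 13/5)
o = 10
P(x) = -414/5 (P(x) = -3*((10 + 13/5) + 15) = -3*(63/5 + 15) = -3*138/5 = -414/5)
21689 - P(125) = 21689 - 1*(-414/5) = 21689 + 414/5 = 108859/5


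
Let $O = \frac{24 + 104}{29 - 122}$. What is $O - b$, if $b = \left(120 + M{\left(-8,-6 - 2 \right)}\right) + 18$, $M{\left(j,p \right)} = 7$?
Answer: $- \frac{13613}{93} \approx -146.38$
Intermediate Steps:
$b = 145$ ($b = \left(120 + 7\right) + 18 = 127 + 18 = 145$)
$O = - \frac{128}{93}$ ($O = \frac{128}{-93} = 128 \left(- \frac{1}{93}\right) = - \frac{128}{93} \approx -1.3763$)
$O - b = - \frac{128}{93} - 145 = - \frac{13613}{93}$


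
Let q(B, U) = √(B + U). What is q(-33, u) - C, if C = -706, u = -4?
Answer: 706 + I*√37 ≈ 706.0 + 6.0828*I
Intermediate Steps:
q(-33, u) - C = √(-33 - 4) - 1*(-706) = √(-37) + 706 = I*√37 + 706 = 706 + I*√37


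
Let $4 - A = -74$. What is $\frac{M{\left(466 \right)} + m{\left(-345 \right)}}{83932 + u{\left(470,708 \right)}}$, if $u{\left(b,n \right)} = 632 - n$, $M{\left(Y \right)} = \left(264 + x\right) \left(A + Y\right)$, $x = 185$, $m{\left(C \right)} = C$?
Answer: $\frac{243911}{83856} \approx 2.9087$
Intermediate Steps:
$A = 78$ ($A = 4 - -74 = 4 + 74 = 78$)
$M{\left(Y \right)} = 35022 + 449 Y$ ($M{\left(Y \right)} = \left(264 + 185\right) \left(78 + Y\right) = 449 \left(78 + Y\right) = 35022 + 449 Y$)
$\frac{M{\left(466 \right)} + m{\left(-345 \right)}}{83932 + u{\left(470,708 \right)}} = \frac{\left(35022 + 449 \cdot 466\right) - 345}{83932 + \left(632 - 708\right)} = \frac{\left(35022 + 209234\right) - 345}{83932 + \left(632 - 708\right)} = \frac{244256 - 345}{83932 - 76} = \frac{243911}{83856}$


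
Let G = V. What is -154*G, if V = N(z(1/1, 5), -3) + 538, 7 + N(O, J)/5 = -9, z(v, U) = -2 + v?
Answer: -70532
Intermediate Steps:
N(O, J) = -80 (N(O, J) = -35 + 5*(-9) = -35 - 45 = -80)
V = 458 (V = -80 + 538 = 458)
G = 458
-154*G = -154*458 = -70532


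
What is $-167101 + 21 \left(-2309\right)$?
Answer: $-215590$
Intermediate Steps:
$-167101 + 21 \left(-2309\right) = -167101 - 48489 = -215590$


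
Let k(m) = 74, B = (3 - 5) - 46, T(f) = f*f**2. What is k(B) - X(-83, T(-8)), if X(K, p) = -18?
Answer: 92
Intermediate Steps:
T(f) = f**3
B = -48 (B = -2 - 46 = -48)
k(B) - X(-83, T(-8)) = 74 - 1*(-18) = 74 + 18 = 92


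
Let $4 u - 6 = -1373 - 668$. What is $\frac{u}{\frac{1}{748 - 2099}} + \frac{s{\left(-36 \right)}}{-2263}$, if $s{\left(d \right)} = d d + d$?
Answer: $\frac{6221626915}{9052} \approx 6.8732 \cdot 10^{5}$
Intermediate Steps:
$s{\left(d \right)} = d + d^{2}$ ($s{\left(d \right)} = d^{2} + d = d + d^{2}$)
$u = - \frac{2035}{4}$ ($u = \frac{3}{2} + \frac{-1373 - 668}{4} = \frac{3}{2} + \frac{1}{4} \left(-2041\right) = \frac{3}{2} - \frac{2041}{4} = - \frac{2035}{4} \approx -508.75$)
$\frac{u}{\frac{1}{748 - 2099}} + \frac{s{\left(-36 \right)}}{-2263} = - \frac{2035}{4 \frac{1}{748 - 2099}} + \frac{\left(-36\right) \left(1 - 36\right)}{-2263} = - \frac{2035}{4 \frac{1}{-1351}} + \left(-36\right) \left(-35\right) \left(- \frac{1}{2263}\right) = - \frac{2035}{4 \left(- \frac{1}{1351}\right)} + 1260 \left(- \frac{1}{2263}\right) = \left(- \frac{2035}{4}\right) \left(-1351\right) - \frac{1260}{2263} = \frac{2749285}{4} - \frac{1260}{2263} = \frac{6221626915}{9052}$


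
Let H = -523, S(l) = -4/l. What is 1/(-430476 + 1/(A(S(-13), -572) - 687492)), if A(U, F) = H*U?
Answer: -8939488/3848235036301 ≈ -2.3230e-6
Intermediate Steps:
A(U, F) = -523*U
1/(-430476 + 1/(A(S(-13), -572) - 687492)) = 1/(-430476 + 1/(-(-2092)/(-13) - 687492)) = 1/(-430476 + 1/(-(-2092)*(-1)/13 - 687492)) = 1/(-430476 + 1/(-523*4/13 - 687492)) = 1/(-430476 + 1/(-2092/13 - 687492)) = 1/(-430476 + 1/(-8939488/13)) = 1/(-430476 - 13/8939488) = 1/(-3848235036301/8939488) = -8939488/3848235036301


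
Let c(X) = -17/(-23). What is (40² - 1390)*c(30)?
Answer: 3570/23 ≈ 155.22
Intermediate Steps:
c(X) = 17/23 (c(X) = -17*(-1/23) = 17/23)
(40² - 1390)*c(30) = (40² - 1390)*(17/23) = (1600 - 1390)*(17/23) = 210*(17/23) = 3570/23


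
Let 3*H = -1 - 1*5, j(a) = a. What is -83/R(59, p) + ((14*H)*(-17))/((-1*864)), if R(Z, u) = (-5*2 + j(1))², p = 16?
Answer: -1021/648 ≈ -1.5756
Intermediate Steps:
H = -2 (H = (-1 - 1*5)/3 = (-1 - 5)/3 = (⅓)*(-6) = -2)
R(Z, u) = 81 (R(Z, u) = (-5*2 + 1)² = (-10 + 1)² = (-9)² = 81)
-83/R(59, p) + ((14*H)*(-17))/((-1*864)) = -83/81 + ((14*(-2))*(-17))/((-1*864)) = -83*1/81 - 28*(-17)/(-864) = -83/81 + 476*(-1/864) = -83/81 - 119/216 = -1021/648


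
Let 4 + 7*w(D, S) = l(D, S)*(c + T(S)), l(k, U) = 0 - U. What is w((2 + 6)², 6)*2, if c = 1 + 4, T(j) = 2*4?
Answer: -164/7 ≈ -23.429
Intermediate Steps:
T(j) = 8
c = 5
l(k, U) = -U
w(D, S) = -4/7 - 13*S/7 (w(D, S) = -4/7 + ((-S)*(5 + 8))/7 = -4/7 + (-S*13)/7 = -4/7 + (-13*S)/7 = -4/7 - 13*S/7)
w((2 + 6)², 6)*2 = (-4/7 - 13/7*6)*2 = (-4/7 - 78/7)*2 = -82/7*2 = -164/7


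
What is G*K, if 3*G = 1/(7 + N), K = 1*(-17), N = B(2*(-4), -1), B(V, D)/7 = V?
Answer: 17/147 ≈ 0.11565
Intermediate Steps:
B(V, D) = 7*V
N = -56 (N = 7*(2*(-4)) = 7*(-8) = -56)
K = -17
G = -1/147 (G = 1/(3*(7 - 56)) = (⅓)/(-49) = (⅓)*(-1/49) = -1/147 ≈ -0.0068027)
G*K = -1/147*(-17) = 17/147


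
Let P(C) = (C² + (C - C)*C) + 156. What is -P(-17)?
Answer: -445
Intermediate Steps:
P(C) = 156 + C² (P(C) = (C² + 0*C) + 156 = (C² + 0) + 156 = C² + 156 = 156 + C²)
-P(-17) = -(156 + (-17)²) = -(156 + 289) = -1*445 = -445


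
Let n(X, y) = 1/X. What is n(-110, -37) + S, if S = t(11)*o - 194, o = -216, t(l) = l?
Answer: -282701/110 ≈ -2570.0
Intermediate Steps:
S = -2570 (S = 11*(-216) - 194 = -2376 - 194 = -2570)
n(-110, -37) + S = 1/(-110) - 2570 = -1/110 - 2570 = -282701/110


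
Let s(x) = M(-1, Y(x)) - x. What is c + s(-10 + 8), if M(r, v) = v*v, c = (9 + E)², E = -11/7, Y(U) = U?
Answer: 2998/49 ≈ 61.184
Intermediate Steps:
E = -11/7 (E = -11*⅐ = -11/7 ≈ -1.5714)
c = 2704/49 (c = (9 - 11/7)² = (52/7)² = 2704/49 ≈ 55.184)
M(r, v) = v²
s(x) = x² - x
c + s(-10 + 8) = 2704/49 + (-10 + 8)*(-1 + (-10 + 8)) = 2704/49 - 2*(-1 - 2) = 2704/49 - 2*(-3) = 2704/49 + 6 = 2998/49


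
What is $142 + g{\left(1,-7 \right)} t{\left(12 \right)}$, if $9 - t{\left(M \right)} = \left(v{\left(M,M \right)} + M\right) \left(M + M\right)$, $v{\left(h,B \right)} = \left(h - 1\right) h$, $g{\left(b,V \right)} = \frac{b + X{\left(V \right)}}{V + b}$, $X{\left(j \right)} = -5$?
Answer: $-2156$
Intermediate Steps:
$g{\left(b,V \right)} = \frac{-5 + b}{V + b}$ ($g{\left(b,V \right)} = \frac{b - 5}{V + b} = \frac{-5 + b}{V + b}$)
$v{\left(h,B \right)} = h \left(-1 + h\right)$ ($v{\left(h,B \right)} = \left(-1 + h\right) h = h \left(-1 + h\right)$)
$t{\left(M \right)} = 9 - 2 M \left(M + M \left(-1 + M\right)\right)$ ($t{\left(M \right)} = 9 - \left(M \left(-1 + M\right) + M\right) \left(M + M\right) = 9 - \left(M + M \left(-1 + M\right)\right) 2 M = 9 - 2 M \left(M + M \left(-1 + M\right)\right)$)
$142 + g{\left(1,-7 \right)} t{\left(12 \right)} = 142 + \frac{-5 + 1}{-7 + 1} \left(9 - 2 \cdot 12^{3}\right) = 142 + \frac{1}{-6} \left(-4\right) \left(9 - 3456\right) = 142 + \left(- \frac{1}{6}\right) \left(-4\right) \left(9 - 3456\right) = 142 + \frac{2}{3} \left(-3447\right) = 142 - 2298 = -2156$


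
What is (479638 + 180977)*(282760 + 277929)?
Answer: 370399563735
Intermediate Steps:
(479638 + 180977)*(282760 + 277929) = 660615*560689 = 370399563735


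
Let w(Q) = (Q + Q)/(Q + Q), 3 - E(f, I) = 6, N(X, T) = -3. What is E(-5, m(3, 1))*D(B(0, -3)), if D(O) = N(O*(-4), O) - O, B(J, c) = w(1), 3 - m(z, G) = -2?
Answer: 12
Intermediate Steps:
m(z, G) = 5 (m(z, G) = 3 - 1*(-2) = 3 + 2 = 5)
E(f, I) = -3 (E(f, I) = 3 - 1*6 = 3 - 6 = -3)
w(Q) = 1 (w(Q) = (2*Q)/((2*Q)) = (2*Q)*(1/(2*Q)) = 1)
B(J, c) = 1
D(O) = -3 - O
E(-5, m(3, 1))*D(B(0, -3)) = -3*(-3 - 1*1) = -3*(-3 - 1) = -3*(-4) = 12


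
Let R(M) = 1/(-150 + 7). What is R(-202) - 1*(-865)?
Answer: 123694/143 ≈ 864.99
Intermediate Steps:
R(M) = -1/143 (R(M) = 1/(-143) = -1/143)
R(-202) - 1*(-865) = -1/143 - 1*(-865) = -1/143 + 865 = 123694/143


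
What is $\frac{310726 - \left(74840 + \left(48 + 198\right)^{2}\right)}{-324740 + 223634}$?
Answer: $- \frac{87685}{50553} \approx -1.7345$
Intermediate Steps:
$\frac{310726 - \left(74840 + \left(48 + 198\right)^{2}\right)}{-324740 + 223634} = \frac{310726 - 135356}{-101106} = \left(310726 - 135356\right) \left(- \frac{1}{101106}\right) = 175370 \left(- \frac{1}{101106}\right) = - \frac{87685}{50553}$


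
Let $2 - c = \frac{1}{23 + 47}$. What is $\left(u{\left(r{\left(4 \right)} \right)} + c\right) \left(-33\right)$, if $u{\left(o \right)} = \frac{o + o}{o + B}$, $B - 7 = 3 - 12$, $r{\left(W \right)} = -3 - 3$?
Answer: $- \frac{4026}{35} \approx -115.03$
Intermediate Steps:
$r{\left(W \right)} = -6$
$B = -2$ ($B = 7 + \left(3 - 12\right) = 7 - 9 = -2$)
$c = \frac{139}{70}$ ($c = 2 - \frac{1}{23 + 47} = 2 - \frac{1}{70} = \frac{139}{70} \approx 1.9857$)
$u{\left(o \right)} = \frac{2 o}{-2 + o}$ ($u{\left(o \right)} = \frac{o + o}{o - 2} = \frac{2 o}{-2 + o}$)
$\left(u{\left(r{\left(4 \right)} \right)} + c\right) \left(-33\right) = \left(2 \left(-6\right) \frac{1}{-2 - 6} + \frac{139}{70}\right) \left(-33\right) = \left(2 \left(-6\right) \frac{1}{-8} + \frac{139}{70}\right) \left(-33\right) = \left(2 \left(-6\right) \left(- \frac{1}{8}\right) + \frac{139}{70}\right) \left(-33\right) = \left(\frac{3}{2} + \frac{139}{70}\right) \left(-33\right) = \frac{122}{35} \left(-33\right) = - \frac{4026}{35}$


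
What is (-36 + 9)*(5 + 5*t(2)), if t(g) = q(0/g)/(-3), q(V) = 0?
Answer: -135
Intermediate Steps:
t(g) = 0 (t(g) = 0/(-3) = 0*(-1/3) = 0)
(-36 + 9)*(5 + 5*t(2)) = (-36 + 9)*(5 + 5*0) = -27*(5 + 0) = -27*5 = -135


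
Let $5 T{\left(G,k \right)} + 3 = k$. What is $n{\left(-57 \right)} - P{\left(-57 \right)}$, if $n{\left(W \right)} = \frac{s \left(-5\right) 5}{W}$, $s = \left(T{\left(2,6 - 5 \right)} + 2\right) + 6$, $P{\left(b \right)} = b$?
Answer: $\frac{181}{3} \approx 60.333$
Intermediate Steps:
$T{\left(G,k \right)} = - \frac{3}{5} + \frac{k}{5}$
$s = \frac{38}{5}$ ($s = \left(\left(- \frac{3}{5} + \frac{6 - 5}{5}\right) + 2\right) + 6 = \left(\left(- \frac{3}{5} + \frac{1}{5} \cdot 1\right) + 2\right) + 6 = \left(\left(- \frac{3}{5} + \frac{1}{5}\right) + 2\right) + 6 = \left(- \frac{2}{5} + 2\right) + 6 = \frac{8}{5} + 6 = \frac{38}{5} \approx 7.6$)
$n{\left(W \right)} = - \frac{190}{W}$ ($n{\left(W \right)} = \frac{\frac{38}{5} \left(-5\right) 5}{W} = \frac{\left(-38\right) 5}{W} = - \frac{190}{W}$)
$n{\left(-57 \right)} - P{\left(-57 \right)} = - \frac{190}{-57} - -57 = \left(-190\right) \left(- \frac{1}{57}\right) + 57 = \frac{10}{3} + 57 = \frac{181}{3}$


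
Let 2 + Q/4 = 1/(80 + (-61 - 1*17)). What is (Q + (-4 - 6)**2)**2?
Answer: 8836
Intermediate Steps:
Q = -6 (Q = -8 + 4/(80 + (-61 - 1*17)) = -8 + 4/(80 + (-61 - 17)) = -8 + 4/(80 - 78) = -8 + 4/2 = -8 + 4*(1/2) = -8 + 2 = -6)
(Q + (-4 - 6)**2)**2 = (-6 + (-4 - 6)**2)**2 = (-6 + (-10)**2)**2 = (-6 + 100)**2 = 94**2 = 8836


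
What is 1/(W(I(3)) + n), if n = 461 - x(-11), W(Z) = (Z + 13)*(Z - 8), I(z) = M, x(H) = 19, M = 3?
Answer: 1/362 ≈ 0.0027624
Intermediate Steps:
I(z) = 3
W(Z) = (-8 + Z)*(13 + Z) (W(Z) = (13 + Z)*(-8 + Z) = (-8 + Z)*(13 + Z))
n = 442 (n = 461 - 1*19 = 461 - 19 = 442)
1/(W(I(3)) + n) = 1/((-104 + 3² + 5*3) + 442) = 1/((-104 + 9 + 15) + 442) = 1/(-80 + 442) = 1/362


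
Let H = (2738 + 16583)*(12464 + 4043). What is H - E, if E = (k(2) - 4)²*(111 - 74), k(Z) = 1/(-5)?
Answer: 7973277358/25 ≈ 3.1893e+8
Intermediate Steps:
k(Z) = -⅕
E = 16317/25 (E = (-⅕ - 4)²*(111 - 74) = (-21/5)²*37 = (441/25)*37 = 16317/25 ≈ 652.68)
H = 318931747 (H = 19321*16507 = 318931747)
H - E = 318931747 - 1*16317/25 = 318931747 - 16317/25 = 7973277358/25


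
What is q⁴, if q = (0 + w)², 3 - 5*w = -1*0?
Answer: 6561/390625 ≈ 0.016796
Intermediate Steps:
w = ⅗ (w = ⅗ - (-1)*0/5 = ⅗ - ⅕*0 = ⅗ + 0 = ⅗ ≈ 0.60000)
q = 9/25 (q = (0 + ⅗)² = (⅗)² = 9/25 ≈ 0.36000)
q⁴ = (9/25)⁴ = 6561/390625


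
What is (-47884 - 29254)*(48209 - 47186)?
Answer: -78912174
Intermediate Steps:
(-47884 - 29254)*(48209 - 47186) = -77138*1023 = -78912174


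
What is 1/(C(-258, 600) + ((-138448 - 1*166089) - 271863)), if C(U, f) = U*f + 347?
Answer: -1/730853 ≈ -1.3683e-6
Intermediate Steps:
C(U, f) = 347 + U*f
1/(C(-258, 600) + ((-138448 - 1*166089) - 271863)) = 1/((347 - 258*600) + ((-138448 - 1*166089) - 271863)) = 1/((347 - 154800) + ((-138448 - 166089) - 271863)) = 1/(-154453 + (-304537 - 271863)) = 1/(-154453 - 576400) = 1/(-730853) = -1/730853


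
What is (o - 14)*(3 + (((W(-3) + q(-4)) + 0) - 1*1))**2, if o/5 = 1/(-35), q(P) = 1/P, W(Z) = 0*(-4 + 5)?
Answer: -693/16 ≈ -43.313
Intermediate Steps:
W(Z) = 0 (W(Z) = 0*1 = 0)
o = -1/7 (o = 5/(-35) = 5*(-1/35) = -1/7 ≈ -0.14286)
(o - 14)*(3 + (((W(-3) + q(-4)) + 0) - 1*1))**2 = (-1/7 - 14)*(3 + (((0 + 1/(-4)) + 0) - 1*1))**2 = -99*(3 + (((0 - 1/4) + 0) - 1))**2/7 = -99*(3 + ((-1/4 + 0) - 1))**2/7 = -99*(3 + (-1/4 - 1))**2/7 = -99*(3 - 5/4)**2/7 = -99*(7/4)**2/7 = -99/7*49/16 = -693/16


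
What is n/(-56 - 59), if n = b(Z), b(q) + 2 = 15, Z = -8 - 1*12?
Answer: -13/115 ≈ -0.11304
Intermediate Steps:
Z = -20 (Z = -8 - 12 = -20)
b(q) = 13 (b(q) = -2 + 15 = 13)
n = 13
n/(-56 - 59) = 13/(-56 - 59) = 13/(-115) = 13*(-1/115) = -13/115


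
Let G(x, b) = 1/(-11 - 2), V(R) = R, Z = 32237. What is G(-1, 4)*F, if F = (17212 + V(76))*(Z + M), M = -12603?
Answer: -339432592/13 ≈ -2.6110e+7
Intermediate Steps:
G(x, b) = -1/13 (G(x, b) = 1/(-13) = -1/13)
F = 339432592 (F = (17212 + 76)*(32237 - 12603) = 17288*19634 = 339432592)
G(-1, 4)*F = -1/13*339432592 = -339432592/13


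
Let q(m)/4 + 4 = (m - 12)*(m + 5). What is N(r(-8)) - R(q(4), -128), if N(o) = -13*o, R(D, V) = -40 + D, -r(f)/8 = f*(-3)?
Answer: 2840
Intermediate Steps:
r(f) = 24*f (r(f) = -8*f*(-3) = -(-24)*f = 24*f)
q(m) = -16 + 4*(-12 + m)*(5 + m) (q(m) = -16 + 4*((m - 12)*(m + 5)) = -16 + 4*((-12 + m)*(5 + m)) = -16 + 4*(-12 + m)*(5 + m))
N(r(-8)) - R(q(4), -128) = -312*(-8) - (-40 + (-256 - 28*4 + 4*4²)) = -13*(-192) - (-40 + (-256 - 112 + 4*16)) = 2496 - (-40 + (-256 - 112 + 64)) = 2496 - (-40 - 304) = 2496 - 1*(-344) = 2496 + 344 = 2840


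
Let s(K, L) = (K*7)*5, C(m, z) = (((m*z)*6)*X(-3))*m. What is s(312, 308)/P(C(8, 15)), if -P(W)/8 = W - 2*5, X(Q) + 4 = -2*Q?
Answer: -273/2302 ≈ -0.11859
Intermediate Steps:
X(Q) = -4 - 2*Q
C(m, z) = 12*z*m² (C(m, z) = (((m*z)*6)*(-4 - 2*(-3)))*m = ((6*m*z)*(-4 + 6))*m = ((6*m*z)*2)*m = (12*m*z)*m = 12*z*m²)
P(W) = 80 - 8*W (P(W) = -8*(W - 2*5) = -8*(W - 10) = -8*(-10 + W) = 80 - 8*W)
s(K, L) = 35*K (s(K, L) = (7*K)*5 = 35*K)
s(312, 308)/P(C(8, 15)) = (35*312)/(80 - 96*15*8²) = 10920/(80 - 96*15*64) = 10920/(80 - 8*11520) = 10920/(80 - 92160) = 10920/(-92080) = 10920*(-1/92080) = -273/2302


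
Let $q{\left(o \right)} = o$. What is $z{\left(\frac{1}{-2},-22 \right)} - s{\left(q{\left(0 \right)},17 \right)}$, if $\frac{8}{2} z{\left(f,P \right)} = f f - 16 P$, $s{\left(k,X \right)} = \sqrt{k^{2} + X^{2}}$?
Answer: $\frac{1137}{16} \approx 71.063$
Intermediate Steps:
$s{\left(k,X \right)} = \sqrt{X^{2} + k^{2}}$
$z{\left(f,P \right)} = - 4 P + \frac{f^{2}}{4}$ ($z{\left(f,P \right)} = \frac{f f - 16 P}{4} = \frac{f^{2} - 16 P}{4} = - 4 P + \frac{f^{2}}{4}$)
$z{\left(\frac{1}{-2},-22 \right)} - s{\left(q{\left(0 \right)},17 \right)} = \left(\left(-4\right) \left(-22\right) + \frac{\left(\frac{1}{-2}\right)^{2}}{4}\right) - \sqrt{17^{2} + 0^{2}} = \left(88 + \frac{\left(- \frac{1}{2}\right)^{2}}{4}\right) - \sqrt{289 + 0} = \left(88 + \frac{1}{4} \cdot \frac{1}{4}\right) - \sqrt{289} = \left(88 + \frac{1}{16}\right) - 17 = \frac{1409}{16} - 17 = \frac{1137}{16}$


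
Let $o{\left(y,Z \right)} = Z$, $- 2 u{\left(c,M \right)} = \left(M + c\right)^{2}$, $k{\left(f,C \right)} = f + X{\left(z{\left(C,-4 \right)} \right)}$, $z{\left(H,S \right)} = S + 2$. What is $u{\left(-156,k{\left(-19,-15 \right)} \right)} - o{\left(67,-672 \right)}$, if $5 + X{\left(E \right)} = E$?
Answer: $-15890$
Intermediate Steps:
$z{\left(H,S \right)} = 2 + S$
$X{\left(E \right)} = -5 + E$
$k{\left(f,C \right)} = -7 + f$ ($k{\left(f,C \right)} = f + \left(-5 + \left(2 - 4\right)\right) = f - 7 = -7 + f$)
$u{\left(c,M \right)} = - \frac{\left(M + c\right)^{2}}{2}$
$u{\left(-156,k{\left(-19,-15 \right)} \right)} - o{\left(67,-672 \right)} = - \frac{\left(\left(-7 - 19\right) - 156\right)^{2}}{2} - -672 = - \frac{\left(-26 - 156\right)^{2}}{2} + 672 = - \frac{\left(-182\right)^{2}}{2} + 672 = \left(- \frac{1}{2}\right) 33124 + 672 = -16562 + 672 = -15890$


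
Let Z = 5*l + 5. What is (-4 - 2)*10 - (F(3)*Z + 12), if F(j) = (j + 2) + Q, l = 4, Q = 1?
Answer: -222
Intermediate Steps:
F(j) = 3 + j (F(j) = (j + 2) + 1 = (2 + j) + 1 = 3 + j)
Z = 25 (Z = 5*4 + 5 = 20 + 5 = 25)
(-4 - 2)*10 - (F(3)*Z + 12) = (-4 - 2)*10 - ((3 + 3)*25 + 12) = -6*10 - (6*25 + 12) = -60 - (150 + 12) = -60 - 1*162 = -60 - 162 = -222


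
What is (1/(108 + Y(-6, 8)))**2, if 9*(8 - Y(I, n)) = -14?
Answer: 81/1119364 ≈ 7.2362e-5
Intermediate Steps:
Y(I, n) = 86/9 (Y(I, n) = 8 - 1/9*(-14) = 8 + 14/9 = 86/9)
(1/(108 + Y(-6, 8)))**2 = (1/(108 + 86/9))**2 = (1/(1058/9))**2 = (9/1058)**2 = 81/1119364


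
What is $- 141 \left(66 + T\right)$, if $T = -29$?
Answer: $-5217$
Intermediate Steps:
$- 141 \left(66 + T\right) = - 141 \left(66 - 29\right) = \left(-141\right) 37 = -5217$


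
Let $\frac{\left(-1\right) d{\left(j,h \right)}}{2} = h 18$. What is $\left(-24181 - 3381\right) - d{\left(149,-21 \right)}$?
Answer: $-28318$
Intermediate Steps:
$d{\left(j,h \right)} = - 36 h$ ($d{\left(j,h \right)} = - 2 h 18 = - 2 \cdot 18 h = - 36 h$)
$\left(-24181 - 3381\right) - d{\left(149,-21 \right)} = \left(-24181 - 3381\right) - \left(-36\right) \left(-21\right) = \left(-24181 - 3381\right) - 756 = -27562 - 756 = -28318$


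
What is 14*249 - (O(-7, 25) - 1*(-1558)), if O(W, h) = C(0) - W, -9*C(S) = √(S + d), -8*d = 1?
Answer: 1921 + I*√2/36 ≈ 1921.0 + 0.039284*I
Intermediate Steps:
d = -⅛ (d = -⅛*1 = -⅛ ≈ -0.12500)
C(S) = -√(-⅛ + S)/9 (C(S) = -√(S - ⅛)/9 = -√(-⅛ + S)/9)
O(W, h) = -W - I*√2/36 (O(W, h) = -√(-2 + 16*0)/36 - W = -√(-2 + 0)/36 - W = -I*√2/36 - W = -W - I*√2/36)
14*249 - (O(-7, 25) - 1*(-1558)) = 14*249 - ((-1*(-7) - I*√2/36) - 1*(-1558)) = 3486 - ((7 - I*√2/36) + 1558) = 3486 - (1565 - I*√2/36) = 3486 + (-1565 + I*√2/36) = 1921 + I*√2/36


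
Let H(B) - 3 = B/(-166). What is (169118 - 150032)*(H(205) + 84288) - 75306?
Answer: 133520369445/83 ≈ 1.6087e+9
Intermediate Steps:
H(B) = 3 - B/166 (H(B) = 3 + B/(-166) = 3 + B*(-1/166) = 3 - B/166)
(169118 - 150032)*(H(205) + 84288) - 75306 = (169118 - 150032)*((3 - 1/166*205) + 84288) - 75306 = 19086*((3 - 205/166) + 84288) - 75306 = 19086*(293/166 + 84288) - 75306 = 19086*(13992101/166) - 75306 = 133526619843/83 - 75306 = 133520369445/83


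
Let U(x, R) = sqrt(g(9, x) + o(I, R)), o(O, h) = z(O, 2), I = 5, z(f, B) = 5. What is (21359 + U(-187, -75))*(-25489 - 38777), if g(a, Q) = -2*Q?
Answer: -1372657494 - 64266*sqrt(379) ≈ -1.3739e+9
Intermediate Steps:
o(O, h) = 5
U(x, R) = sqrt(5 - 2*x) (U(x, R) = sqrt(-2*x + 5) = sqrt(5 - 2*x))
(21359 + U(-187, -75))*(-25489 - 38777) = (21359 + sqrt(5 - 2*(-187)))*(-25489 - 38777) = (21359 + sqrt(5 + 374))*(-64266) = (21359 + sqrt(379))*(-64266) = -1372657494 - 64266*sqrt(379)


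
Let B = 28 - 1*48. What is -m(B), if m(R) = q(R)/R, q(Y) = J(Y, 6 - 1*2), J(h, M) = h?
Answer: -1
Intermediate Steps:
B = -20 (B = 28 - 48 = -20)
q(Y) = Y
m(R) = 1 (m(R) = R/R = 1)
-m(B) = -1*1 = -1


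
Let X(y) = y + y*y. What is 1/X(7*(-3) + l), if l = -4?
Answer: 1/600 ≈ 0.0016667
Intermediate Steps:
X(y) = y + y²
1/X(7*(-3) + l) = 1/((7*(-3) - 4)*(1 + (7*(-3) - 4))) = 1/((-21 - 4)*(1 + (-21 - 4))) = 1/(-25*(1 - 25)) = 1/(-25*(-24)) = 1/600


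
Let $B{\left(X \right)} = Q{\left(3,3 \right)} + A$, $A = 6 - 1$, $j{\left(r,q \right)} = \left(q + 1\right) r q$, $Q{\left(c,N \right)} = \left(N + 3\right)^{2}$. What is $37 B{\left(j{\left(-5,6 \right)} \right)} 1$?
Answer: $1517$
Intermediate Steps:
$Q{\left(c,N \right)} = \left(3 + N\right)^{2}$
$j{\left(r,q \right)} = q r \left(1 + q\right)$ ($j{\left(r,q \right)} = \left(1 + q\right) q r = q r \left(1 + q\right)$)
$A = 5$
$B{\left(X \right)} = 41$ ($B{\left(X \right)} = \left(3 + 3\right)^{2} + 5 = 6^{2} + 5 = 36 + 5 = 41$)
$37 B{\left(j{\left(-5,6 \right)} \right)} 1 = 37 \cdot 41 \cdot 1 = 1517 \cdot 1 = 1517$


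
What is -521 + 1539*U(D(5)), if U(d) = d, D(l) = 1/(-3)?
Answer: -1034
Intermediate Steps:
D(l) = -1/3
-521 + 1539*U(D(5)) = -521 + 1539*(-1/3) = -521 - 513 = -1034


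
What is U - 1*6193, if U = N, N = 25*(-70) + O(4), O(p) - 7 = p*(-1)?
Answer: -7940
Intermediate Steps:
O(p) = 7 - p (O(p) = 7 + p*(-1) = 7 - p)
N = -1747 (N = 25*(-70) + (7 - 1*4) = -1750 + (7 - 4) = -1750 + 3 = -1747)
U = -1747
U - 1*6193 = -1747 - 1*6193 = -1747 - 6193 = -7940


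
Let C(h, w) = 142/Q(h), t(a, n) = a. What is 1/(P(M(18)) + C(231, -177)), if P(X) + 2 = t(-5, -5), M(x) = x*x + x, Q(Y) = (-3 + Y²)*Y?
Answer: -6162849/43139872 ≈ -0.14286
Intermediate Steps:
Q(Y) = Y*(-3 + Y²)
M(x) = x + x² (M(x) = x² + x = x + x²)
C(h, w) = 142/(h*(-3 + h²)) (C(h, w) = 142/((h*(-3 + h²))) = 142*(1/(h*(-3 + h²))) = 142/(h*(-3 + h²)))
P(X) = -7 (P(X) = -2 - 5 = -7)
1/(P(M(18)) + C(231, -177)) = 1/(-7 + 142/(231*(-3 + 231²))) = 1/(-7 + 142*(1/231)/(-3 + 53361)) = 1/(-7 + 142*(1/231)/53358) = 1/(-7 + 142*(1/231)*(1/53358)) = 1/(-7 + 71/6162849) = 1/(-43139872/6162849) = -6162849/43139872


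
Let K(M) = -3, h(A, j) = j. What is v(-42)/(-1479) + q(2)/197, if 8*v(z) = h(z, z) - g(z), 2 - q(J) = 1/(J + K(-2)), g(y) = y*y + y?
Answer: 31917/194242 ≈ 0.16432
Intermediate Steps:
g(y) = y + y**2 (g(y) = y**2 + y = y + y**2)
q(J) = 2 - 1/(-3 + J) (q(J) = 2 - 1/(J - 3) = 2 - 1/(-3 + J))
v(z) = z/8 - z*(1 + z)/8 (v(z) = (z - z*(1 + z))/8 = z/8 - z*(1 + z)/8)
v(-42)/(-1479) + q(2)/197 = -1/8*(-42)**2/(-1479) + ((-7 + 2*2)/(-3 + 2))/197 = -1/8*1764*(-1/1479) + ((-7 + 4)/(-1))*(1/197) = -441/2*(-1/1479) - 1*(-3)*(1/197) = 147/986 + 3*(1/197) = 147/986 + 3/197 = 31917/194242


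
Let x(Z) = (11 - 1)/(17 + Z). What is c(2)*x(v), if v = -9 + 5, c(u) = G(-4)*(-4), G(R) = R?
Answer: 160/13 ≈ 12.308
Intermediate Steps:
c(u) = 16 (c(u) = -4*(-4) = 16)
v = -4
x(Z) = 10/(17 + Z)
c(2)*x(v) = 16*(10/(17 - 4)) = 16*(10/13) = 160/13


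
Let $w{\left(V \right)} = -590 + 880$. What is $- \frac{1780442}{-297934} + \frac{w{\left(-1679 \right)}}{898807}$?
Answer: $\frac{8793187547}{1471347059} \approx 5.9763$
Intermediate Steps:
$w{\left(V \right)} = 290$
$- \frac{1780442}{-297934} + \frac{w{\left(-1679 \right)}}{898807} = - \frac{1780442}{-297934} + \frac{290}{898807} = \left(-1780442\right) \left(- \frac{1}{297934}\right) + 290 \cdot \frac{1}{898807} = \frac{890221}{148967} + \frac{290}{898807} = \frac{8793187547}{1471347059}$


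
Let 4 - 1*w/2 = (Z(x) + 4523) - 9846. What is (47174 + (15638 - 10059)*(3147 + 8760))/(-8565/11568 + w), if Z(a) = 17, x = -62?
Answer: 256332716912/40947865 ≈ 6260.0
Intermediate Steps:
w = 10620 (w = 8 - 2*((17 + 4523) - 9846) = 8 - 2*(4540 - 9846) = 8 - 2*(-5306) = 8 + 10612 = 10620)
(47174 + (15638 - 10059)*(3147 + 8760))/(-8565/11568 + w) = (47174 + (15638 - 10059)*(3147 + 8760))/(-8565/11568 + 10620) = (47174 + 5579*11907)/(-8565*1/11568 + 10620) = (47174 + 66429153)/(-2855/3856 + 10620) = 66476327/(40947865/3856) = 66476327*(3856/40947865) = 256332716912/40947865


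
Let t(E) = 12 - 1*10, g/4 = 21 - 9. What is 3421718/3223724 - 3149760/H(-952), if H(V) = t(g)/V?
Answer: 2416641745395979/1611862 ≈ 1.4993e+9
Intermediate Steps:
g = 48 (g = 4*(21 - 9) = 4*12 = 48)
t(E) = 2 (t(E) = 12 - 10 = 2)
H(V) = 2/V
3421718/3223724 - 3149760/H(-952) = 3421718/3223724 - 3149760/(2/(-952)) = 3421718*(1/3223724) - 3149760/(2*(-1/952)) = 1710859/1611862 - 3149760/(-1/476) = 1710859/1611862 - 3149760*(-476) = 1710859/1611862 + 1499285760 = 2416641745395979/1611862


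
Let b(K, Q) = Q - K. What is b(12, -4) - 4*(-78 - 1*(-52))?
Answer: 88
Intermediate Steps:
b(12, -4) - 4*(-78 - 1*(-52)) = (-4 - 1*12) - 4*(-78 - 1*(-52)) = (-4 - 12) - 4*(-78 + 52) = -16 - 4*(-26) = -16 + 104 = 88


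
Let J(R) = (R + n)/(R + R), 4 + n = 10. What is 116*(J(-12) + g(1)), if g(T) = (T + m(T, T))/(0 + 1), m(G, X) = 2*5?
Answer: 1305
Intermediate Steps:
n = 6 (n = -4 + 10 = 6)
m(G, X) = 10
J(R) = (6 + R)/(2*R) (J(R) = (R + 6)/(R + R) = (6 + R)/((2*R)) = (6 + R)*(1/(2*R)) = (6 + R)/(2*R))
g(T) = 10 + T (g(T) = (T + 10)/(0 + 1) = (10 + T)/1 = (10 + T)*1 = 10 + T)
116*(J(-12) + g(1)) = 116*((1/2)*(6 - 12)/(-12) + (10 + 1)) = 116*((1/2)*(-1/12)*(-6) + 11) = 116*(1/4 + 11) = 116*(45/4) = 1305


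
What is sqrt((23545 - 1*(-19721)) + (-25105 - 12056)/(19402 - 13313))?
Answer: sqrt(1603900524657)/6089 ≈ 207.99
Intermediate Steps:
sqrt((23545 - 1*(-19721)) + (-25105 - 12056)/(19402 - 13313)) = sqrt((23545 + 19721) - 37161/6089) = sqrt(43266 - 37161*1/6089) = sqrt(43266 - 37161/6089) = sqrt(263409513/6089) = sqrt(1603900524657)/6089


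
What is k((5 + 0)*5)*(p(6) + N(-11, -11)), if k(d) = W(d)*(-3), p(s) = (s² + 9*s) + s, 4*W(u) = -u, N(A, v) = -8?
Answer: 1650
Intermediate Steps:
W(u) = -u/4 (W(u) = (-u)/4 = -u/4)
p(s) = s² + 10*s
k(d) = 3*d/4 (k(d) = -d/4*(-3) = 3*d/4)
k((5 + 0)*5)*(p(6) + N(-11, -11)) = (3*((5 + 0)*5)/4)*(6*(10 + 6) - 8) = (3*(5*5)/4)*(6*16 - 8) = ((¾)*25)*(96 - 8) = (75/4)*88 = 1650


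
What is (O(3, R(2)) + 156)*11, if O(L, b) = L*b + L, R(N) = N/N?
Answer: 1782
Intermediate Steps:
R(N) = 1
O(L, b) = L + L*b
(O(3, R(2)) + 156)*11 = (3*(1 + 1) + 156)*11 = (3*2 + 156)*11 = (6 + 156)*11 = 162*11 = 1782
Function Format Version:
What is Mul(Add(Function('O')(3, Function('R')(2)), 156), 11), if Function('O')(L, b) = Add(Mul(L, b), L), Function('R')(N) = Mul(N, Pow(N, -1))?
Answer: 1782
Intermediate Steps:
Function('R')(N) = 1
Function('O')(L, b) = Add(L, Mul(L, b))
Mul(Add(Function('O')(3, Function('R')(2)), 156), 11) = Mul(Add(Mul(3, Add(1, 1)), 156), 11) = Mul(Add(Mul(3, 2), 156), 11) = Mul(Add(6, 156), 11) = Mul(162, 11) = 1782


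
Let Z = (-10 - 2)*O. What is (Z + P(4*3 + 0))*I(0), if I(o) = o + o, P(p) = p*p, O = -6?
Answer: 0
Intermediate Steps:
P(p) = p²
Z = 72 (Z = (-10 - 2)*(-6) = -12*(-6) = 72)
I(o) = 2*o
(Z + P(4*3 + 0))*I(0) = (72 + (4*3 + 0)²)*(2*0) = (72 + (12 + 0)²)*0 = (72 + 12²)*0 = (72 + 144)*0 = 216*0 = 0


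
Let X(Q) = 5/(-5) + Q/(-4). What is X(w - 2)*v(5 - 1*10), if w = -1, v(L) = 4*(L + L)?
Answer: 10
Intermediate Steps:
v(L) = 8*L (v(L) = 4*(2*L) = 8*L)
X(Q) = -1 - Q/4 (X(Q) = 5*(-⅕) + Q*(-¼) = -1 - Q/4)
X(w - 2)*v(5 - 1*10) = (-1 - (-1 - 2)/4)*(8*(5 - 1*10)) = (-1 - ¼*(-3))*(8*(5 - 10)) = (-1 + ¾)*(8*(-5)) = -¼*(-40) = 10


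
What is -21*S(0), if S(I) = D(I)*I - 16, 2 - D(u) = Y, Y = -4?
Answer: 336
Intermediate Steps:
D(u) = 6 (D(u) = 2 - 1*(-4) = 2 + 4 = 6)
S(I) = -16 + 6*I (S(I) = 6*I - 16 = -16 + 6*I)
-21*S(0) = -21*(-16 + 6*0) = -21*(-16 + 0) = -21*(-16) = 336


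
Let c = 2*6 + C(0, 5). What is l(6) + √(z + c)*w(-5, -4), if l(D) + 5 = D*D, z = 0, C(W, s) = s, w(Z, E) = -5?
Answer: 31 - 5*√17 ≈ 10.384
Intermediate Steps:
c = 17 (c = 2*6 + 5 = 12 + 5 = 17)
l(D) = -5 + D² (l(D) = -5 + D*D = -5 + D²)
l(6) + √(z + c)*w(-5, -4) = (-5 + 6²) + √(0 + 17)*(-5) = (-5 + 36) + √17*(-5) = 31 - 5*√17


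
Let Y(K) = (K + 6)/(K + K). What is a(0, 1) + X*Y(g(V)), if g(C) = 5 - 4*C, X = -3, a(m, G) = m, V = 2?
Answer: 3/2 ≈ 1.5000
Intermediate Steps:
g(C) = 5 - 4*C
Y(K) = (6 + K)/(2*K) (Y(K) = (6 + K)/((2*K)) = (6 + K)*(1/(2*K)) = (6 + K)/(2*K))
a(0, 1) + X*Y(g(V)) = 0 - 3*(6 + (5 - 4*2))/(2*(5 - 4*2)) = 0 - 3*(6 + (5 - 8))/(2*(5 - 8)) = 0 - 3*(6 - 3)/(2*(-3)) = 0 - 3*(-1)*3/(2*3) = 0 - 3*(-1/2) = 0 + 3/2 = 3/2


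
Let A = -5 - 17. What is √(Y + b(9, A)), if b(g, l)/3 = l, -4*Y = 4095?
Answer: I*√4359/2 ≈ 33.011*I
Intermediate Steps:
A = -22
Y = -4095/4 (Y = -¼*4095 = -4095/4 ≈ -1023.8)
b(g, l) = 3*l
√(Y + b(9, A)) = √(-4095/4 + 3*(-22)) = √(-4095/4 - 66) = √(-4359/4) = I*√4359/2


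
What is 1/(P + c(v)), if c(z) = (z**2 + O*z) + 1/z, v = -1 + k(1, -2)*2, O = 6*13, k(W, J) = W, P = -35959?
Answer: -1/35879 ≈ -2.7871e-5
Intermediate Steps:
O = 78
v = 1 (v = -1 + 1*2 = -1 + 2 = 1)
c(z) = 1/z + z**2 + 78*z (c(z) = (z**2 + 78*z) + 1/z = 1/z + z**2 + 78*z)
1/(P + c(v)) = 1/(-35959 + (1 + 1**2*(78 + 1))/1) = 1/(-35959 + 1*(1 + 1*79)) = 1/(-35959 + 1*(1 + 79)) = 1/(-35959 + 1*80) = 1/(-35959 + 80) = 1/(-35879) = -1/35879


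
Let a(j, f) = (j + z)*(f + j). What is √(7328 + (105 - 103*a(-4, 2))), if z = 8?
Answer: √8257 ≈ 90.868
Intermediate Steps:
a(j, f) = (8 + j)*(f + j) (a(j, f) = (j + 8)*(f + j) = (8 + j)*(f + j))
√(7328 + (105 - 103*a(-4, 2))) = √(7328 + (105 - 103*((-4)² + 8*2 + 8*(-4) + 2*(-4)))) = √(7328 + (105 - 103*(16 + 16 - 32 - 8))) = √(7328 + (105 - 103*(-8))) = √(7328 + (105 + 824)) = √(7328 + 929) = √8257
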